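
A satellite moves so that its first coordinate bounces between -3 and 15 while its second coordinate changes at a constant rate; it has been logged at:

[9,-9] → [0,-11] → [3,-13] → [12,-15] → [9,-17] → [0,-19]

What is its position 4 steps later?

The first coordinate reflects between -3 and 15, moving 9 per step.
  step 6: 0 → 3
  step 7: 3 → 12
  step 8: 12 → 9
  step 9: 9 → 0
The second coordinate changes by -2 each step: at step 9 it is -27.

[0,-27]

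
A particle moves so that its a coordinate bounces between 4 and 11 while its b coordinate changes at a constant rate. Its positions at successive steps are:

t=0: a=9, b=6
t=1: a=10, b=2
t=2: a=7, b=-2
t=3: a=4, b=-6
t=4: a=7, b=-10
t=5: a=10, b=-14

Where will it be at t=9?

a=8, b=-30

The a coordinate travels 3 per step and bounces off the walls at 4 and 11.
  step 6: 10 → 9
  step 7: 9 → 6
  step 8: 6 → 5
  step 9: 5 → 8
The b coordinate changes by -4 each step: at step 9 it is -30.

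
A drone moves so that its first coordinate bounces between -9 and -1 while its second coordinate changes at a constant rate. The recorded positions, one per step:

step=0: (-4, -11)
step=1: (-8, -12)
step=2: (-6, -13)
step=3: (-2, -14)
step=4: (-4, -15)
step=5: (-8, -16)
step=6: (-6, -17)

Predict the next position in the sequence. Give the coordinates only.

(-2, -18)

The first coordinate reflects between -9 and -1, moving 4 per step.
  step 7: -6 → -2
The second coordinate changes by -1 each step: at step 7 it is -18.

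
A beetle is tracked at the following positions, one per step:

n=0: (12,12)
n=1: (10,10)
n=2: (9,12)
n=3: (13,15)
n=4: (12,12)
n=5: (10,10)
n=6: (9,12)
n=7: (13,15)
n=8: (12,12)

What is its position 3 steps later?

Step-to-step displacements: (-2,-2), (-1,+2), (+4,+3), (-1,-3), (-2,-2), (-1,+2), (+4,+3), (-1,-3) — a repeating cycle of length 4.
step 9: apply (-2,-2) → (10,10)
step 10: apply (-1,+2) → (9,12)
step 11: apply (+4,+3) → (13,15)

(13,15)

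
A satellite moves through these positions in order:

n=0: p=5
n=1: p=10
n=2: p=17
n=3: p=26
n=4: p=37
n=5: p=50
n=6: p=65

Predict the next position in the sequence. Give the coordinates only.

p=82

Taking differences between consecutive positions: +5, +7, +9, +11, +13, +15. These grow by +2 each step.
step 7: 65 + 17 → p=82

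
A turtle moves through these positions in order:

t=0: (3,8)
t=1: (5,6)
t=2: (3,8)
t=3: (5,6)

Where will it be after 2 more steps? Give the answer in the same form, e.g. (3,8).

Step-to-step displacements: (+2,-2), (-2,+2), (+2,-2); each is -1× the previous.
step 4: (5,6) + (-2,+2) → (3,8)
step 5: (3,8) + (+2,-2) → (5,6)

(5,6)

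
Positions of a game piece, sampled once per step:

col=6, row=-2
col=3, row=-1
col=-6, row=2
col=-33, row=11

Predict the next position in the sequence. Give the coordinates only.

col=-114, row=38

Consecutive displacements (-3, +1), (-9, +3), (-27, +9) scale by a factor of 3 each step.
step 4: col=-33, row=11 + (-81, +27) → col=-114, row=38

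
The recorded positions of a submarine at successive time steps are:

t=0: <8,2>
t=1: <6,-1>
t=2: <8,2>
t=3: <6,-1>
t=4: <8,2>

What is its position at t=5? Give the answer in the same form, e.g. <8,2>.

Step-to-step displacements: <-2,-3>, <+2,+3>, <-2,-3>, <+2,+3>; each is -1× the previous.
step 5: <8,2> + <-2,-3> → <6,-1>

<6,-1>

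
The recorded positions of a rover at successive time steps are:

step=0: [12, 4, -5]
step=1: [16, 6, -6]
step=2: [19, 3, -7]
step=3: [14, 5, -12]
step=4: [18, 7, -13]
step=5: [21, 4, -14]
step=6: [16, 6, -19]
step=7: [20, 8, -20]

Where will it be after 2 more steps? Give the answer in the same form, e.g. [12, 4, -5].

[18, 7, -26]

Step-to-step displacements: [+4, +2, -1], [+3, -3, -1], [-5, +2, -5], [+4, +2, -1], [+3, -3, -1], [-5, +2, -5], [+4, +2, -1] — a repeating cycle of length 3.
step 8: apply [+3, -3, -1] → [23, 5, -21]
step 9: apply [-5, +2, -5] → [18, 7, -26]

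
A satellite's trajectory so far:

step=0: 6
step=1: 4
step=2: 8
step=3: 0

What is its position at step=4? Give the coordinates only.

16

The jumps are -2, +4, -8 — a geometric progression with ratio -2.
step 4: 0 + 16 → 16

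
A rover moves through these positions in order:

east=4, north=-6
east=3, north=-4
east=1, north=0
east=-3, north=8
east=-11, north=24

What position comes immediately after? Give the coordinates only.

east=-27, north=56

Consecutive displacements (-1, +2), (-2, +4), (-4, +8), (-8, +16) scale by a factor of 2 each step.
step 5: east=-11, north=24 + (-16, +32) → east=-27, north=56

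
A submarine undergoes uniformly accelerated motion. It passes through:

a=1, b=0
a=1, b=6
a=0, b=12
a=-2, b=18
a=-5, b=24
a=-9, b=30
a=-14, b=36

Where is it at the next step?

Taking differences between consecutive positions: (+0, +6), (-1, +6), (-2, +6), (-3, +6), (-4, +6), (-5, +6). These grow by (-1, +0) each step.
step 7: a=-14, b=36 + (-6, +6) → a=-20, b=42

a=-20, b=42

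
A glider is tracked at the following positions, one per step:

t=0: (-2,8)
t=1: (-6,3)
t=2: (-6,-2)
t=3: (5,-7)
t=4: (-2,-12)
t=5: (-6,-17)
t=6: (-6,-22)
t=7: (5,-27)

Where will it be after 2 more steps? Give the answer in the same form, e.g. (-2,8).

The first coordinate repeats the cycle [-2, -6, -6, 5] with period 4; step 9 mod 4 = 1, giving -6.
The second coordinate changes by -5 each step, so at step 9 it is 8 + 9·(-5) = -37.

(-6,-37)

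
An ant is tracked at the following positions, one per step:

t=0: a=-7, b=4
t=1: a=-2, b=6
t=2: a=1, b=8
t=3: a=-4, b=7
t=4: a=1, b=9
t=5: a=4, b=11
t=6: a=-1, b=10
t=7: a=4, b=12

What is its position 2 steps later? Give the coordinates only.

Differencing gives (+5, +2), (+3, +2), (-5, -1), (+5, +2), (+3, +2), (-5, -1), (+5, +2). This is the pattern (+5, +2), (+3, +2), (-5, -1) repeated.
step 8: apply (+3, +2) → a=7, b=14
step 9: apply (-5, -1) → a=2, b=13

a=2, b=13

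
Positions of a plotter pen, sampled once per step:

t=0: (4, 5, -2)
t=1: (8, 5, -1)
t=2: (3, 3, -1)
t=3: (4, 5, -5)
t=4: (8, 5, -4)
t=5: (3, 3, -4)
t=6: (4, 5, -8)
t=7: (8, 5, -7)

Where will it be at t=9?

(4, 5, -11)

Differencing gives (+4, +0, +1), (-5, -2, +0), (+1, +2, -4), (+4, +0, +1), (-5, -2, +0), (+1, +2, -4), (+4, +0, +1). This is the pattern (+4, +0, +1), (-5, -2, +0), (+1, +2, -4) repeated.
step 8: apply (-5, -2, +0) → (3, 3, -7)
step 9: apply (+1, +2, -4) → (4, 5, -11)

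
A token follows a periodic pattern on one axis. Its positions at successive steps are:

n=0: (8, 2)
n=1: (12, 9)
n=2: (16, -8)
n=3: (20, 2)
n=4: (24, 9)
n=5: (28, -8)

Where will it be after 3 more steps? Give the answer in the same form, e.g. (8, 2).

(40, -8)

First: linear, +4 per step → 40 at step 8.
Second: cycles through 2, 9, -8 every 3 steps. Step 8 lands at position 2 of the cycle → -8.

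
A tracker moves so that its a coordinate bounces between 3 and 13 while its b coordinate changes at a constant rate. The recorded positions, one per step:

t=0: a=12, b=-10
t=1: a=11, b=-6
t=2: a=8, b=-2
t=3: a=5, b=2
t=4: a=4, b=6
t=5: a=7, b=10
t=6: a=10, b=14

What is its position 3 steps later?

The a coordinate travels 3 per step and bounces off the walls at 3 and 13.
  step 7: 10 → 13
  step 8: 13 → 10
  step 9: 10 → 7
The b coordinate changes by +4 each step: at step 9 it is 26.

a=7, b=26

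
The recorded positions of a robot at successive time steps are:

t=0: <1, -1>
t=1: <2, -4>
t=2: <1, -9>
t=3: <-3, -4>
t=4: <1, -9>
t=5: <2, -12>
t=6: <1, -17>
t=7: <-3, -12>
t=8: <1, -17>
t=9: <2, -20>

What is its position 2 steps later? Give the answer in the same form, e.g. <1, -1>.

Differencing gives <+1, -3>, <-1, -5>, <-4, +5>, <+4, -5>, <+1, -3>, <-1, -5>, <-4, +5>, <+4, -5>, <+1, -3>. This is the pattern <+1, -3>, <-1, -5>, <-4, +5>, <+4, -5> repeated.
step 10: apply <-1, -5> → <1, -25>
step 11: apply <-4, +5> → <-3, -20>

<-3, -20>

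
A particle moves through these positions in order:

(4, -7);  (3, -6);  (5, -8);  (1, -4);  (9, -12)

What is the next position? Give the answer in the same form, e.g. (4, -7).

Step-to-step displacements: (-1, +1), (+2, -2), (-4, +4), (+8, -8); each is -2× the previous.
step 5: (9, -12) + (-16, +16) → (-7, 4)

(-7, 4)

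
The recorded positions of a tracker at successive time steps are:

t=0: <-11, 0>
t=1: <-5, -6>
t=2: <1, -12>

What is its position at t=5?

Each step adds <+6, -6> to the position.
step 3: <1, -12> + <+6, -6> → <7, -18>
step 4: <7, -18> + <+6, -6> → <13, -24>
step 5: <13, -24> + <+6, -6> → <19, -30>

<19, -30>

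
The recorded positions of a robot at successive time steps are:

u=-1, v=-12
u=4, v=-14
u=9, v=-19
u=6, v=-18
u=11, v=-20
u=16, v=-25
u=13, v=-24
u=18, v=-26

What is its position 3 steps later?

Differencing gives (+5, -2), (+5, -5), (-3, +1), (+5, -2), (+5, -5), (-3, +1), (+5, -2). This is the pattern (+5, -2), (+5, -5), (-3, +1) repeated.
step 8: apply (+5, -5) → u=23, v=-31
step 9: apply (-3, +1) → u=20, v=-30
step 10: apply (+5, -2) → u=25, v=-32

u=25, v=-32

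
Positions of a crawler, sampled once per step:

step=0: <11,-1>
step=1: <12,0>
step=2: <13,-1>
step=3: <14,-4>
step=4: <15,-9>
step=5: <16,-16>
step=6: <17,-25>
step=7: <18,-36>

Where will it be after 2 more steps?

<20,-64>

Successive displacements: <+1,+1>, <+1,-1>, <+1,-3>, <+1,-5>, <+1,-7>, <+1,-9>, <+1,-11> — each changes by <+0,-2>.
step 8: <18,-36> + <+1,-13> → <19,-49>
step 9: <19,-49> + <+1,-15> → <20,-64>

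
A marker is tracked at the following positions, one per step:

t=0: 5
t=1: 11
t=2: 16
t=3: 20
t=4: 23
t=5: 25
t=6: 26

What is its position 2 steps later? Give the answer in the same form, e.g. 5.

25

First differences are +6, +5, +4, +3, +2, +1; their common second difference is -1 (constant acceleration).
step 7: 26 + 0 → 26
step 8: 26 − 1 → 25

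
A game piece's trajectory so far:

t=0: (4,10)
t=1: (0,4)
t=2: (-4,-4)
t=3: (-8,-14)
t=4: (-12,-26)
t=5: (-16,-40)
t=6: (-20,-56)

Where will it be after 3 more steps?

(-32,-116)

Successive displacements: (-4,-6), (-4,-8), (-4,-10), (-4,-12), (-4,-14), (-4,-16) — each changes by (+0,-2).
step 7: (-20,-56) + (-4,-18) → (-24,-74)
step 8: (-24,-74) + (-4,-20) → (-28,-94)
step 9: (-28,-94) + (-4,-22) → (-32,-116)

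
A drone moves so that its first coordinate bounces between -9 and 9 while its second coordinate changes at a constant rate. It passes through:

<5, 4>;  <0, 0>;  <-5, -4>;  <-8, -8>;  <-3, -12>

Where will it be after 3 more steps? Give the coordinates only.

The first coordinate travels 5 per step and bounces off the walls at -9 and 9.
  step 5: -3 → 2
  step 6: 2 → 7
  step 7: 7 → 6
The second coordinate changes by -4 each step: at step 7 it is -24.

<6, -24>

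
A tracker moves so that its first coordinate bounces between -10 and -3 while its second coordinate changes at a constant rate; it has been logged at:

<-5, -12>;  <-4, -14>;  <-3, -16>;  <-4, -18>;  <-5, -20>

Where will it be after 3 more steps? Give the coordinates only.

<-8, -26>

The first coordinate travels 1 per step and bounces off the walls at -10 and -3.
  step 5: -5 → -6
  step 6: -6 → -7
  step 7: -7 → -8
The second coordinate changes by -2 each step: at step 7 it is -26.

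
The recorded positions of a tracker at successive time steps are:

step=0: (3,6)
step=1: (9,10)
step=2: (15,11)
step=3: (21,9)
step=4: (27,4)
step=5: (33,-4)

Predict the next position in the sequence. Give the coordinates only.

First differences are (+6,+4), (+6,+1), (+6,-2), (+6,-5), (+6,-8); their common second difference is (+0,-3) (constant acceleration).
step 6: (33,-4) + (+6,-11) → (39,-15)

(39,-15)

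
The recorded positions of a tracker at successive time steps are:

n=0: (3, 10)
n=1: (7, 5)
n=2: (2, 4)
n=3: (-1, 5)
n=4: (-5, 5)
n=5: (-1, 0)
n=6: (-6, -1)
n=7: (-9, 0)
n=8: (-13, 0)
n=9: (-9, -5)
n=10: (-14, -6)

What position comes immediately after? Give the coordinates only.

Step-to-step displacements: (+4, -5), (-5, -1), (-3, +1), (-4, +0), (+4, -5), (-5, -1), (-3, +1), (-4, +0), (+4, -5), (-5, -1) — a repeating cycle of length 4.
step 11: apply (-3, +1) → (-17, -5)

(-17, -5)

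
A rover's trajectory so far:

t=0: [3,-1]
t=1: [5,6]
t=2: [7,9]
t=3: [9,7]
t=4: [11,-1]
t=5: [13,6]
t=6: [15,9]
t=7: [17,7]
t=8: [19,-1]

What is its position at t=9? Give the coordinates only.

First: linear, +2 per step → 21 at step 9.
Second: cycles through -1, 6, 9, 7 every 4 steps. Step 9 lands at position 1 of the cycle → 6.

[21,6]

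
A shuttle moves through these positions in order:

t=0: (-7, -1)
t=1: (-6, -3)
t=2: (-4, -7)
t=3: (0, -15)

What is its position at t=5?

(24, -63)

Consecutive displacements (+1, -2), (+2, -4), (+4, -8) scale by a factor of 2 each step.
step 4: (0, -15) + (+8, -16) → (8, -31)
step 5: (8, -31) + (+16, -32) → (24, -63)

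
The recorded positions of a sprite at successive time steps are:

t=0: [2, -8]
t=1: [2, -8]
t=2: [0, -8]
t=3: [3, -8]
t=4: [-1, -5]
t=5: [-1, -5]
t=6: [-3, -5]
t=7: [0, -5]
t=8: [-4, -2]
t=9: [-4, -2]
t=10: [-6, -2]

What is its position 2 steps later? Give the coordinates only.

The moves between consecutive positions are [+0, +0], [-2, +0], [+3, +0], [-4, +3], [+0, +0], [-2, +0], [+3, +0], [-4, +3], [+0, +0], [-2, +0]; they repeat the 4-cycle [[+0, +0], [-2, +0], [+3, +0], [-4, +3]].
step 11: apply [+3, +0] → [-3, -2]
step 12: apply [-4, +3] → [-7, 1]

[-7, 1]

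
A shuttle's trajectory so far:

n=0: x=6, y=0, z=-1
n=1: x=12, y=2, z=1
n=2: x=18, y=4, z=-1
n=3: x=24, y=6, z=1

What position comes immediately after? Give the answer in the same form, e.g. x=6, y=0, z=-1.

x=30, y=8, z=-1

The x coordinate changes by +6 each step, so at step 4 it is 6 + 4·(6) = 30.
The y coordinate changes by +2 each step, so at step 4 it is 0 + 4·(2) = 8.
The z coordinate repeats the cycle [-1, 1] with period 2; step 4 mod 2 = 0, giving -1.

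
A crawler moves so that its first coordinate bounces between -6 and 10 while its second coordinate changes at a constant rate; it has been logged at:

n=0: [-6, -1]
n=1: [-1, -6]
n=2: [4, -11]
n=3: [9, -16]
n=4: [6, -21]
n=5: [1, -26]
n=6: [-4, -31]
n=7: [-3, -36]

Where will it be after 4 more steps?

The first coordinate travels 5 per step and bounces off the walls at -6 and 10.
  step 8: -3 → 2
  step 9: 2 → 7
  step 10: 7 → 8
  step 11: 8 → 3
The second coordinate changes by -5 each step: at step 11 it is -56.

[3, -56]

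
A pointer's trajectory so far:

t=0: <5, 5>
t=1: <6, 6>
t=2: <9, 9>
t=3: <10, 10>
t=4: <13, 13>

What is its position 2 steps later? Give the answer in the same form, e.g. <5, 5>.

The moves between consecutive positions are <+1, +1>, <+3, +3>, <+1, +1>, <+3, +3>; they repeat the 2-cycle [<+1, +1>, <+3, +3>].
step 5: apply <+1, +1> → <14, 14>
step 6: apply <+3, +3> → <17, 17>

<17, 17>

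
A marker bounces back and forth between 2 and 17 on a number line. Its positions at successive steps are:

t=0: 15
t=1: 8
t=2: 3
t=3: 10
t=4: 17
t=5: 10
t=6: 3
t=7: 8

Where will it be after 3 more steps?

The value reflects between 2 and 17, moving 7 per step.
  step 8: 8 → 15
  step 9: 15 → 12
  step 10: 12 → 5

5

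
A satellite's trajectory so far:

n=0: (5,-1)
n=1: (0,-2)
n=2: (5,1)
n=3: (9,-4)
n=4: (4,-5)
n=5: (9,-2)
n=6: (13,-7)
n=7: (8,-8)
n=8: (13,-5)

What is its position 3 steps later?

Differencing gives (-5,-1), (+5,+3), (+4,-5), (-5,-1), (+5,+3), (+4,-5), (-5,-1), (+5,+3). This is the pattern (-5,-1), (+5,+3), (+4,-5) repeated.
step 9: apply (+4,-5) → (17,-10)
step 10: apply (-5,-1) → (12,-11)
step 11: apply (+5,+3) → (17,-8)

(17,-8)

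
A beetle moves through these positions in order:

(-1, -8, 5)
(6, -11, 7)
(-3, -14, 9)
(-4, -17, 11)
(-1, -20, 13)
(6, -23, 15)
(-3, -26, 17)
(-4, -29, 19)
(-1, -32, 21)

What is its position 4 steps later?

The first coordinate repeats the cycle [-1, 6, -3, -4] with period 4; step 12 mod 4 = 0, giving -1.
The second coordinate changes by -3 each step, so at step 12 it is -8 + 12·(-3) = -44.
The third coordinate changes by +2 each step, so at step 12 it is 5 + 12·(2) = 29.

(-1, -44, 29)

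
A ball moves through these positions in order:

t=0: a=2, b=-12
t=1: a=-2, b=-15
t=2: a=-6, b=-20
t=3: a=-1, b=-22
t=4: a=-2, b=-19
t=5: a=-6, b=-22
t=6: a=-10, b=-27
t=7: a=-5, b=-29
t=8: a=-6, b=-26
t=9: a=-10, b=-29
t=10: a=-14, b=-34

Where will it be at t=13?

Differencing gives (-4, -3), (-4, -5), (+5, -2), (-1, +3), (-4, -3), (-4, -5), (+5, -2), (-1, +3), (-4, -3), (-4, -5). This is the pattern (-4, -3), (-4, -5), (+5, -2), (-1, +3) repeated.
step 11: apply (+5, -2) → a=-9, b=-36
step 12: apply (-1, +3) → a=-10, b=-33
step 13: apply (-4, -3) → a=-14, b=-36

a=-14, b=-36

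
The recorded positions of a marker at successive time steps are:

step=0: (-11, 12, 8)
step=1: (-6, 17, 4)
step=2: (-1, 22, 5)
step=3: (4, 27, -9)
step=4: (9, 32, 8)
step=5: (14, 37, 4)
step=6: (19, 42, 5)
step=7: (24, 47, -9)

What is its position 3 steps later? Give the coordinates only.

The first coordinate changes by +5 each step, so at step 10 it is -11 + 10·(5) = 39.
The second coordinate changes by +5 each step, so at step 10 it is 12 + 10·(5) = 62.
The third coordinate repeats the cycle [8, 4, 5, -9] with period 4; step 10 mod 4 = 2, giving 5.

(39, 62, 5)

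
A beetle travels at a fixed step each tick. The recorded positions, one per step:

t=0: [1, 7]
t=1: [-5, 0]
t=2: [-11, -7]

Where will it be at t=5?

[-29, -28]

Each step adds [-6, -7] to the position.
step 3: [-11, -7] + [-6, -7] → [-17, -14]
step 4: [-17, -14] + [-6, -7] → [-23, -21]
step 5: [-23, -21] + [-6, -7] → [-29, -28]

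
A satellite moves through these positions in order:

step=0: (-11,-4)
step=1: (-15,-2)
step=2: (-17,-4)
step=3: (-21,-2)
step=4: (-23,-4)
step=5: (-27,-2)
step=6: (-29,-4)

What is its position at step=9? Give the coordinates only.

Step-to-step displacements: (-4,+2), (-2,-2), (-4,+2), (-2,-2), (-4,+2), (-2,-2) — a repeating cycle of length 2.
step 7: apply (-4,+2) → (-33,-2)
step 8: apply (-2,-2) → (-35,-4)
step 9: apply (-4,+2) → (-39,-2)

(-39,-2)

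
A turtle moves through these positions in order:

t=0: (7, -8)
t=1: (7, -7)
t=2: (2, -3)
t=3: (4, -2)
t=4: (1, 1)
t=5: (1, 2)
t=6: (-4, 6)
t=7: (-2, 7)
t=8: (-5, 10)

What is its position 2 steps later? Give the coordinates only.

(-10, 15)

Differencing gives (+0, +1), (-5, +4), (+2, +1), (-3, +3), (+0, +1), (-5, +4), (+2, +1), (-3, +3). This is the pattern (+0, +1), (-5, +4), (+2, +1), (-3, +3) repeated.
step 9: apply (+0, +1) → (-5, 11)
step 10: apply (-5, +4) → (-10, 15)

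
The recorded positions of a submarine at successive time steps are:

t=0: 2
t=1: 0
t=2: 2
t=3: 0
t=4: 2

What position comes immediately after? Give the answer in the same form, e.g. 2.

Consecutive displacements -2, +2, -2, +2 scale by a factor of -1 each step.
step 5: 2 − 2 → 0

0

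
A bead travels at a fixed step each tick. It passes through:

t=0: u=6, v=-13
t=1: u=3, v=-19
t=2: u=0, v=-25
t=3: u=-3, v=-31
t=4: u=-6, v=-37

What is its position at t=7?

The position changes by (-3,-6) every step.
step 5: u=-6, v=-37 + (-3,-6) → u=-9, v=-43
step 6: u=-9, v=-43 + (-3,-6) → u=-12, v=-49
step 7: u=-12, v=-49 + (-3,-6) → u=-15, v=-55

u=-15, v=-55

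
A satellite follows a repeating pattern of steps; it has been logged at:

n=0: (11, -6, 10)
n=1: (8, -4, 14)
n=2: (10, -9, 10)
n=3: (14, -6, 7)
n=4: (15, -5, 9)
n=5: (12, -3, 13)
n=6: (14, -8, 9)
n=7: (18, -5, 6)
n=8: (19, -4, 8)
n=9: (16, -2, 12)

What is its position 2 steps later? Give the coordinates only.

Differencing gives (-3, +2, +4), (+2, -5, -4), (+4, +3, -3), (+1, +1, +2), (-3, +2, +4), (+2, -5, -4), (+4, +3, -3), (+1, +1, +2), (-3, +2, +4). This is the pattern (-3, +2, +4), (+2, -5, -4), (+4, +3, -3), (+1, +1, +2) repeated.
step 10: apply (+2, -5, -4) → (18, -7, 8)
step 11: apply (+4, +3, -3) → (22, -4, 5)

(22, -4, 5)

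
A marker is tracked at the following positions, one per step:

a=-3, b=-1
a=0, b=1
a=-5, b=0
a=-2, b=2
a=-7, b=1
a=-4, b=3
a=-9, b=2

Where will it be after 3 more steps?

a=-8, b=5

Step-to-step displacements: (+3, +2), (-5, -1), (+3, +2), (-5, -1), (+3, +2), (-5, -1) — a repeating cycle of length 2.
step 7: apply (+3, +2) → a=-6, b=4
step 8: apply (-5, -1) → a=-11, b=3
step 9: apply (+3, +2) → a=-8, b=5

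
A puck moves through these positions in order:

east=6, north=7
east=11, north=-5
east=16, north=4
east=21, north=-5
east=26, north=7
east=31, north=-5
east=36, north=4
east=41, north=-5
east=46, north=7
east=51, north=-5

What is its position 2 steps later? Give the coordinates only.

east=61, north=-5

East: linear, +5 per step → 61 at step 11.
North: cycles through 7, -5, 4, -5 every 4 steps. Step 11 lands at position 3 of the cycle → -5.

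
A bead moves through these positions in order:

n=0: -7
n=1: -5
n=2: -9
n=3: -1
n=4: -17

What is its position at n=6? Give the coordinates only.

-49

Step-to-step displacements: +2, -4, +8, -16; each is -2× the previous.
step 5: -17 + 32 → 15
step 6: 15 − 64 → -49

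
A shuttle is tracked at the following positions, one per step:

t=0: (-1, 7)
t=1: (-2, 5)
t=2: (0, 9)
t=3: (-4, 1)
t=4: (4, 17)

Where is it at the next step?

Step-to-step displacements: (-1, -2), (+2, +4), (-4, -8), (+8, +16); each is -2× the previous.
step 5: (4, 17) + (-16, -32) → (-12, -15)

(-12, -15)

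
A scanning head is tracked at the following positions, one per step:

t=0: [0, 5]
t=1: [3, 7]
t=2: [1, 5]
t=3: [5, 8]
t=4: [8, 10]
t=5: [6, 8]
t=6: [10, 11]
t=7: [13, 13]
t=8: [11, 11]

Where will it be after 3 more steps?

[16, 14]

Step-to-step displacements: [+3, +2], [-2, -2], [+4, +3], [+3, +2], [-2, -2], [+4, +3], [+3, +2], [-2, -2] — a repeating cycle of length 3.
step 9: apply [+4, +3] → [15, 14]
step 10: apply [+3, +2] → [18, 16]
step 11: apply [-2, -2] → [16, 14]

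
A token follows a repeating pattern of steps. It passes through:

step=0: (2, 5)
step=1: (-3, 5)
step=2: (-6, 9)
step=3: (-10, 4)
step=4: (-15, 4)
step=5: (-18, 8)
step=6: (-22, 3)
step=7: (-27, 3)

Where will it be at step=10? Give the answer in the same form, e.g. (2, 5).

Differencing gives (-5, +0), (-3, +4), (-4, -5), (-5, +0), (-3, +4), (-4, -5), (-5, +0). This is the pattern (-5, +0), (-3, +4), (-4, -5) repeated.
step 8: apply (-3, +4) → (-30, 7)
step 9: apply (-4, -5) → (-34, 2)
step 10: apply (-5, +0) → (-39, 2)

(-39, 2)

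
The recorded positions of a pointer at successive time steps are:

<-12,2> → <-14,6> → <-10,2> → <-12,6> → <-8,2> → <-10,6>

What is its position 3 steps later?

<-4,2>

The moves between consecutive positions are <-2,+4>, <+4,-4>, <-2,+4>, <+4,-4>, <-2,+4>; they repeat the 2-cycle [<-2,+4>, <+4,-4>].
step 6: apply <+4,-4> → <-6,2>
step 7: apply <-2,+4> → <-8,6>
step 8: apply <+4,-4> → <-4,2>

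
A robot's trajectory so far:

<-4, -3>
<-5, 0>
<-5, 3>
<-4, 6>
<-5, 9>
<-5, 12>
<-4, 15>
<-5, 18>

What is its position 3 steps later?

The first coordinate repeats the cycle [-4, -5, -5] with period 3; step 10 mod 3 = 1, giving -5.
The second coordinate changes by +3 each step, so at step 10 it is -3 + 10·(3) = 27.

<-5, 27>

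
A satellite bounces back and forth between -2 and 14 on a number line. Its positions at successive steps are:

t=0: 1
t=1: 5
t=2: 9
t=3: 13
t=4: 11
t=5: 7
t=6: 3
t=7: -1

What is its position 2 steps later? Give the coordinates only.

5

The value travels 4 per step and bounces off the walls at -2 and 14.
  step 8: -1 → 1
  step 9: 1 → 5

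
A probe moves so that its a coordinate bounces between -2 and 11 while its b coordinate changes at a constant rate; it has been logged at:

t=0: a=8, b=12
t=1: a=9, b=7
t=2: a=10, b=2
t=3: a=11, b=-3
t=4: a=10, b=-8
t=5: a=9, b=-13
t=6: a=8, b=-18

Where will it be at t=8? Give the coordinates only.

a=6, b=-28

The a coordinate travels 1 per step and bounces off the walls at -2 and 11.
  step 7: 8 → 7
  step 8: 7 → 6
The b coordinate changes by -5 each step: at step 8 it is -28.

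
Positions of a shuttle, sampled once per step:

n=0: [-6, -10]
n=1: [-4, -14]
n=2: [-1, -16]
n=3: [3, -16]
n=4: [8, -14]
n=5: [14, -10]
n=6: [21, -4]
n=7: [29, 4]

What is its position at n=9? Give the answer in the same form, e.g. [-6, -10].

Successive displacements: [+2, -4], [+3, -2], [+4, +0], [+5, +2], [+6, +4], [+7, +6], [+8, +8] — each changes by [+1, +2].
step 8: [29, 4] + [+9, +10] → [38, 14]
step 9: [38, 14] + [+10, +12] → [48, 26]

[48, 26]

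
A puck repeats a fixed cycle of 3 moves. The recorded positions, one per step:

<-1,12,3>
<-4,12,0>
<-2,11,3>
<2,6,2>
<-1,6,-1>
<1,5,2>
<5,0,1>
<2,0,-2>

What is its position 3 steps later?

<5,-6,-3>

Step-to-step displacements: <-3,+0,-3>, <+2,-1,+3>, <+4,-5,-1>, <-3,+0,-3>, <+2,-1,+3>, <+4,-5,-1>, <-3,+0,-3> — a repeating cycle of length 3.
step 8: apply <+2,-1,+3> → <4,-1,1>
step 9: apply <+4,-5,-1> → <8,-6,0>
step 10: apply <-3,+0,-3> → <5,-6,-3>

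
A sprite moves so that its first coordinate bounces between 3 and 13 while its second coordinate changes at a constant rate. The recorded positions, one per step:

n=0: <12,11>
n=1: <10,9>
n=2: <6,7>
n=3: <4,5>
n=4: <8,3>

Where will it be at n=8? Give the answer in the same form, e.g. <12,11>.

<4,-5>

The first coordinate reflects between 3 and 13, moving 4 per step.
  step 5: 8 → 12
  step 6: 12 → 10
  step 7: 10 → 6
  step 8: 6 → 4
The second coordinate changes by -2 each step: at step 8 it is -5.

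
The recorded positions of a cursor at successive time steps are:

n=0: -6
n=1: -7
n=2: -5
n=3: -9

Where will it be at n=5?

-17

Consecutive displacements -1, +2, -4 scale by a factor of -2 each step.
step 4: -9 + 8 → -1
step 5: -1 − 16 → -17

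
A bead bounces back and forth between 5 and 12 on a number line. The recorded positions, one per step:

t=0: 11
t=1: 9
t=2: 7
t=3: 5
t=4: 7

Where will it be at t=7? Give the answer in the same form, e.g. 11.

11

The value reflects between 5 and 12, moving 2 per step.
  step 5: 7 → 9
  step 6: 9 → 11
  step 7: 11 → 11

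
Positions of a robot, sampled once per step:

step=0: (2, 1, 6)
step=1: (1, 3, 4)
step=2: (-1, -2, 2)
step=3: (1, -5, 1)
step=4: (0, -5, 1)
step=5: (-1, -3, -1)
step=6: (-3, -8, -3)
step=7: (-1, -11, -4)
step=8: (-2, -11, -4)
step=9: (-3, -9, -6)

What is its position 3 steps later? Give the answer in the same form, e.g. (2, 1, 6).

Step-to-step displacements: (-1, +2, -2), (-2, -5, -2), (+2, -3, -1), (-1, +0, +0), (-1, +2, -2), (-2, -5, -2), (+2, -3, -1), (-1, +0, +0), (-1, +2, -2) — a repeating cycle of length 4.
step 10: apply (-2, -5, -2) → (-5, -14, -8)
step 11: apply (+2, -3, -1) → (-3, -17, -9)
step 12: apply (-1, +0, +0) → (-4, -17, -9)

(-4, -17, -9)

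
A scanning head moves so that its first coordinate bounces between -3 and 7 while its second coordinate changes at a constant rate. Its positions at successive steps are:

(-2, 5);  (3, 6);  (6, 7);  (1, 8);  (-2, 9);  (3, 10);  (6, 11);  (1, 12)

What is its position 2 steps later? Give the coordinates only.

(3, 14)

The first coordinate reflects between -3 and 7, moving 5 per step.
  step 8: 1 → -2
  step 9: -2 → 3
The second coordinate changes by +1 each step: at step 9 it is 14.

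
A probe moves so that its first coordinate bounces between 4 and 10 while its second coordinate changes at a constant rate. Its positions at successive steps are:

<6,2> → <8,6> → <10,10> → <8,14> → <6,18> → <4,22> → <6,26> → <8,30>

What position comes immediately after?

The first coordinate reflects between 4 and 10, moving 2 per step.
  step 8: 8 → 10
The second coordinate changes by +4 each step: at step 8 it is 34.

<10,34>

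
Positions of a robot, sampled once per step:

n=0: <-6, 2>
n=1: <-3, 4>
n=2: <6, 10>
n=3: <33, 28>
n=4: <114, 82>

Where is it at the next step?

Consecutive displacements <+3, +2>, <+9, +6>, <+27, +18>, <+81, +54> scale by a factor of 3 each step.
step 5: <114, 82> + <+243, +162> → <357, 244>

<357, 244>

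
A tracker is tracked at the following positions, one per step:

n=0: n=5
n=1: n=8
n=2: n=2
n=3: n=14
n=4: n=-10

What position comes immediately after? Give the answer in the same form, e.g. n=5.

Consecutive displacements +3, -6, +12, -24 scale by a factor of -2 each step.
step 5: -10 + 48 → n=38

n=38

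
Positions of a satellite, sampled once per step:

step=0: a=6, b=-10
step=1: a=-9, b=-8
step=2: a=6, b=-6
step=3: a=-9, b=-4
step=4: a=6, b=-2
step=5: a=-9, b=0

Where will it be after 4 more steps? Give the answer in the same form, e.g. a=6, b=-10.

The a coordinate repeats the cycle [6, -9] with period 2; step 9 mod 2 = 1, giving -9.
The b coordinate changes by +2 each step, so at step 9 it is -10 + 9·(2) = 8.

a=-9, b=8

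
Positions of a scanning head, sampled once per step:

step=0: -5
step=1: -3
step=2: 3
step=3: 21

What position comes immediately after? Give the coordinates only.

Consecutive displacements +2, +6, +18 scale by a factor of 3 each step.
step 4: 21 + 54 → 75

75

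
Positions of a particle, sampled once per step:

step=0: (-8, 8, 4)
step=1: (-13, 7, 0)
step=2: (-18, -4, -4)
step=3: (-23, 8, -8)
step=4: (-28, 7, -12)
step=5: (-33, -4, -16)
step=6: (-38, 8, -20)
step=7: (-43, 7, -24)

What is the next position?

The first coordinate changes by -5 each step, so at step 8 it is -8 + 8·(-5) = -48.
The second coordinate repeats the cycle [8, 7, -4] with period 3; step 8 mod 3 = 2, giving -4.
The third coordinate changes by -4 each step, so at step 8 it is 4 + 8·(-4) = -28.

(-48, -4, -28)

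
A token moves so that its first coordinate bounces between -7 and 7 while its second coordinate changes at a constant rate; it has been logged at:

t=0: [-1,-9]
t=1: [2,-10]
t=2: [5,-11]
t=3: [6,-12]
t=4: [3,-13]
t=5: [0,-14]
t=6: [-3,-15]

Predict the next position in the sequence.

The first coordinate reflects between -7 and 7, moving 3 per step.
  step 7: -3 → -6
The second coordinate changes by -1 each step: at step 7 it is -16.

[-6,-16]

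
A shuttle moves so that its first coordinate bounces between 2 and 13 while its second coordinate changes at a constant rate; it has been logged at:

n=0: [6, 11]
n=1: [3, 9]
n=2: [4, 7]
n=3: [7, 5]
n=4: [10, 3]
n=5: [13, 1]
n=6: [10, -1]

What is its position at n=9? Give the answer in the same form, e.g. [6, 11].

[3, -7]

The first coordinate travels 3 per step and bounces off the walls at 2 and 13.
  step 7: 10 → 7
  step 8: 7 → 4
  step 9: 4 → 3
The second coordinate changes by -2 each step: at step 9 it is -7.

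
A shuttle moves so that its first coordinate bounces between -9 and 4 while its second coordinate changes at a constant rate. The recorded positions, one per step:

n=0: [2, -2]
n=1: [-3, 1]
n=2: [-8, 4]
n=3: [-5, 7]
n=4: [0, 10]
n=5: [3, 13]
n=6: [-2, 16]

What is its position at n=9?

The first coordinate reflects between -9 and 4, moving 5 per step.
  step 7: -2 → -7
  step 8: -7 → -6
  step 9: -6 → -1
The second coordinate changes by +3 each step: at step 9 it is 25.

[-1, 25]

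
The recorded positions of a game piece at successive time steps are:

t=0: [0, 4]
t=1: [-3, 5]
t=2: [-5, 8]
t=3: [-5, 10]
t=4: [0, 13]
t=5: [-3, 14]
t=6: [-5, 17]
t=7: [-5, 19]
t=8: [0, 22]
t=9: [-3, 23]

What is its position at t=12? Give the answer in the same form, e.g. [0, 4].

Differencing gives [-3, +1], [-2, +3], [+0, +2], [+5, +3], [-3, +1], [-2, +3], [+0, +2], [+5, +3], [-3, +1]. This is the pattern [-3, +1], [-2, +3], [+0, +2], [+5, +3] repeated.
step 10: apply [-2, +3] → [-5, 26]
step 11: apply [+0, +2] → [-5, 28]
step 12: apply [+5, +3] → [0, 31]

[0, 31]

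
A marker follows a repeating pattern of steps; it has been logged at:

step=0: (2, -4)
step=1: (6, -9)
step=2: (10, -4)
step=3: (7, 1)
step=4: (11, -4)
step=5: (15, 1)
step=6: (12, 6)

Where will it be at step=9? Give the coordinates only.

(17, 11)

Step-to-step displacements: (+4, -5), (+4, +5), (-3, +5), (+4, -5), (+4, +5), (-3, +5) — a repeating cycle of length 3.
step 7: apply (+4, -5) → (16, 1)
step 8: apply (+4, +5) → (20, 6)
step 9: apply (-3, +5) → (17, 11)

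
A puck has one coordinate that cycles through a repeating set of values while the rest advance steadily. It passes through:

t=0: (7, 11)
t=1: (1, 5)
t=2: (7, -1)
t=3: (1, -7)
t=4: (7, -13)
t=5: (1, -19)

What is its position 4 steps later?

The first coordinate repeats the cycle [7, 1] with period 2; step 9 mod 2 = 1, giving 1.
The second coordinate changes by -6 each step, so at step 9 it is 11 + 9·(-6) = -43.

(1, -43)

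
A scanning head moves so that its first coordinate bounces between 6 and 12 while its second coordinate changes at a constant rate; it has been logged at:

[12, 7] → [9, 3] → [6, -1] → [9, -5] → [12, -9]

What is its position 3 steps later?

The first coordinate reflects between 6 and 12, moving 3 per step.
  step 5: 12 → 9
  step 6: 9 → 6
  step 7: 6 → 9
The second coordinate changes by -4 each step: at step 7 it is -21.

[9, -21]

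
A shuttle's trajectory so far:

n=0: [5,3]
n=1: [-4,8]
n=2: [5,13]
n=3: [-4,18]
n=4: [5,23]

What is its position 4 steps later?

[5,43]

The first coordinate repeats the cycle [5, -4] with period 2; step 8 mod 2 = 0, giving 5.
The second coordinate changes by +5 each step, so at step 8 it is 3 + 8·(5) = 43.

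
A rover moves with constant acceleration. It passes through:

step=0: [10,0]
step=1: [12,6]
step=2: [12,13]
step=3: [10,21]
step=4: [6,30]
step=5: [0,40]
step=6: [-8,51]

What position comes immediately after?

[-18,63]

First differences are [+2,+6], [+0,+7], [-2,+8], [-4,+9], [-6,+10], [-8,+11]; their common second difference is [-2,+1] (constant acceleration).
step 7: [-8,51] + [-10,+12] → [-18,63]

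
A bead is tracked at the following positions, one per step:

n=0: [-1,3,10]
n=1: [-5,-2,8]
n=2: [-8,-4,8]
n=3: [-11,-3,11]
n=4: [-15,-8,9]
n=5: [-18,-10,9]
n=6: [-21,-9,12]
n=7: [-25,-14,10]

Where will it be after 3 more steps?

The moves between consecutive positions are [-4,-5,-2], [-3,-2,+0], [-3,+1,+3], [-4,-5,-2], [-3,-2,+0], [-3,+1,+3], [-4,-5,-2]; they repeat the 3-cycle [[-4,-5,-2], [-3,-2,+0], [-3,+1,+3]].
step 8: apply [-3,-2,+0] → [-28,-16,10]
step 9: apply [-3,+1,+3] → [-31,-15,13]
step 10: apply [-4,-5,-2] → [-35,-20,11]

[-35,-20,11]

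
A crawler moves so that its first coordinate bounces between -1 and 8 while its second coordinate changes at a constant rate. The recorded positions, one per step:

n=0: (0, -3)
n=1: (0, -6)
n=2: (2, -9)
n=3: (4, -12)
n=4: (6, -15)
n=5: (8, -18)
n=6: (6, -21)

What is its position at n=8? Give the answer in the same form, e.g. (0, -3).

(2, -27)

The first coordinate reflects between -1 and 8, moving 2 per step.
  step 7: 6 → 4
  step 8: 4 → 2
The second coordinate changes by -3 each step: at step 8 it is -27.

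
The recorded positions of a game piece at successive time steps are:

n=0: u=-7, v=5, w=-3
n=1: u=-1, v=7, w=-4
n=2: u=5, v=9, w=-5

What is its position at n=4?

Constant displacement of (+6, +2, -1) per step.
step 3: u=5, v=9, w=-5 + (+6, +2, -1) → u=11, v=11, w=-6
step 4: u=11, v=11, w=-6 + (+6, +2, -1) → u=17, v=13, w=-7

u=17, v=13, w=-7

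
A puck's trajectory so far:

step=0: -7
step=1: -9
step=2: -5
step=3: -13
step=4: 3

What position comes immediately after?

Consecutive displacements -2, +4, -8, +16 scale by a factor of -2 each step.
step 5: 3 − 32 → -29

-29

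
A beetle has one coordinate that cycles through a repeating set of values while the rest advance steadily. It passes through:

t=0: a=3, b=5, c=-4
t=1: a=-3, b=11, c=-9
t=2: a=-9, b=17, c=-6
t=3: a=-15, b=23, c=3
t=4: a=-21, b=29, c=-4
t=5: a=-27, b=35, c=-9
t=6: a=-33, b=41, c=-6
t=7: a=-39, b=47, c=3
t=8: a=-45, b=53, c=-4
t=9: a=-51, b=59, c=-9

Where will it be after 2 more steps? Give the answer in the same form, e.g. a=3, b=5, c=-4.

a=-63, b=71, c=3

A: linear, -6 per step → -63 at step 11.
B: linear, +6 per step → 71 at step 11.
C: cycles through -4, -9, -6, 3 every 4 steps. Step 11 lands at position 3 of the cycle → 3.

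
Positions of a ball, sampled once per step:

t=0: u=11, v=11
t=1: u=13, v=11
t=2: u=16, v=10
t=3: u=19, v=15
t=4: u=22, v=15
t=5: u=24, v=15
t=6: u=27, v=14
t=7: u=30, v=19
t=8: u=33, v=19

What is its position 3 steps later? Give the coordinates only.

The moves between consecutive positions are (+2, +0), (+3, -1), (+3, +5), (+3, +0), (+2, +0), (+3, -1), (+3, +5), (+3, +0); they repeat the 4-cycle [(+2, +0), (+3, -1), (+3, +5), (+3, +0)].
step 9: apply (+2, +0) → u=35, v=19
step 10: apply (+3, -1) → u=38, v=18
step 11: apply (+3, +5) → u=41, v=23

u=41, v=23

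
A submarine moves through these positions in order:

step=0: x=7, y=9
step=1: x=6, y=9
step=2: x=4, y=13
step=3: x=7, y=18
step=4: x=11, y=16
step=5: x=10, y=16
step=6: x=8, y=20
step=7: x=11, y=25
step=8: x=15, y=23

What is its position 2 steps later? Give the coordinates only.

x=12, y=27

Differencing gives (-1, +0), (-2, +4), (+3, +5), (+4, -2), (-1, +0), (-2, +4), (+3, +5), (+4, -2). This is the pattern (-1, +0), (-2, +4), (+3, +5), (+4, -2) repeated.
step 9: apply (-1, +0) → x=14, y=23
step 10: apply (-2, +4) → x=12, y=27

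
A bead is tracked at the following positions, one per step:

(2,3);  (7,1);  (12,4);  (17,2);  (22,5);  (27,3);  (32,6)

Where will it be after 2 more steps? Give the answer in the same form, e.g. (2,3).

(42,7)

Differencing gives (+5,-2), (+5,+3), (+5,-2), (+5,+3), (+5,-2), (+5,+3). This is the pattern (+5,-2), (+5,+3) repeated.
step 7: apply (+5,-2) → (37,4)
step 8: apply (+5,+3) → (42,7)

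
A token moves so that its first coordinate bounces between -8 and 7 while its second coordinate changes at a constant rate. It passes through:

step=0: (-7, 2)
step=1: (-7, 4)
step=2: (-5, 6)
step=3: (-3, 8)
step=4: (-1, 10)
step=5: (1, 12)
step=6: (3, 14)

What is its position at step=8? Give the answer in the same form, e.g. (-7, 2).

The first coordinate travels 2 per step and bounces off the walls at -8 and 7.
  step 7: 3 → 5
  step 8: 5 → 7
The second coordinate changes by +2 each step: at step 8 it is 18.

(7, 18)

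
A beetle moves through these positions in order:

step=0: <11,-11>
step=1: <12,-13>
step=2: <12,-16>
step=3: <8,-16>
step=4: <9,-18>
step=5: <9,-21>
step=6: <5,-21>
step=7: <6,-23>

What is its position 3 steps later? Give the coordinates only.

<3,-28>

Differencing gives <+1,-2>, <+0,-3>, <-4,+0>, <+1,-2>, <+0,-3>, <-4,+0>, <+1,-2>. This is the pattern <+1,-2>, <+0,-3>, <-4,+0> repeated.
step 8: apply <+0,-3> → <6,-26>
step 9: apply <-4,+0> → <2,-26>
step 10: apply <+1,-2> → <3,-28>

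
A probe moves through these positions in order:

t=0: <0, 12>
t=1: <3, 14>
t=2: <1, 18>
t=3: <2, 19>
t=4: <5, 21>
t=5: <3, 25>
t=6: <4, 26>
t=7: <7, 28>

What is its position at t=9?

<6, 33>

The moves between consecutive positions are <+3, +2>, <-2, +4>, <+1, +1>, <+3, +2>, <-2, +4>, <+1, +1>, <+3, +2>; they repeat the 3-cycle [<+3, +2>, <-2, +4>, <+1, +1>].
step 8: apply <-2, +4> → <5, 32>
step 9: apply <+1, +1> → <6, 33>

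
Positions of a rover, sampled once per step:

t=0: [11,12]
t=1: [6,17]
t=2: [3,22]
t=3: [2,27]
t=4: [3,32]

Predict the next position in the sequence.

Successive displacements: [-5,+5], [-3,+5], [-1,+5], [+1,+5] — each changes by [+2,+0].
step 5: [3,32] + [+3,+5] → [6,37]

[6,37]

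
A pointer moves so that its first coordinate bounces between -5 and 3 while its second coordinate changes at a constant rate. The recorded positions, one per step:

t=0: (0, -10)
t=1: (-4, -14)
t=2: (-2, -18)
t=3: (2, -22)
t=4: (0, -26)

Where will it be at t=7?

(2, -38)

The first coordinate reflects between -5 and 3, moving 4 per step.
  step 5: 0 → -4
  step 6: -4 → -2
  step 7: -2 → 2
The second coordinate changes by -4 each step: at step 7 it is -38.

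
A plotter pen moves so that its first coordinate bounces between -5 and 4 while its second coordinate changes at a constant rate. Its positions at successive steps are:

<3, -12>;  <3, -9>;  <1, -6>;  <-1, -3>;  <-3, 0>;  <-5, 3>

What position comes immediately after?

<-3, 6>

The first coordinate travels 2 per step and bounces off the walls at -5 and 4.
  step 6: -5 → -3
The second coordinate changes by +3 each step: at step 6 it is 6.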